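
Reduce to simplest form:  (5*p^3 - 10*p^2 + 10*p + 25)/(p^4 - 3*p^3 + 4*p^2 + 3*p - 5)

5/(p - 1)

Factor: 5*p^3 - 10*p^2 + 10*p + 25 = 5*(p^2 - 3*p + 5)*(p + 1);  p^4 - 3*p^3 + 4*p^2 + 3*p - 5 = (p^2 - 3*p + 5)*(p - 1)*(p + 1)
Cancel the common factors (p^2 - 3*p + 5), (p + 1).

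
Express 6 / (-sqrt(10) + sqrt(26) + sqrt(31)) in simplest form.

(-282*sqrt(10) + 30*sqrt(31) + 90*sqrt(26) + 24*sqrt(2015))/1015

Group as (sqrt(26) + sqrt(31)) - sqrt(10); multiply by (sqrt(26) + sqrt(31)) + sqrt(10), then rationalise the remaining surd.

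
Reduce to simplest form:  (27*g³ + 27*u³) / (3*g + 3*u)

Apply the sum-of-cubes factorisation and cancel (3*g + 3*u).

9*g² - 9*g*u + 9*u²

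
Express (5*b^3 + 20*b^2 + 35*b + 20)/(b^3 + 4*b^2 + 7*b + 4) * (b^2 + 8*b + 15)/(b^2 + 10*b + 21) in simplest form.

(5*b + 25)/(b + 7)

Factor: 5*b^3 + 20*b^2 + 35*b + 20 = 5*(b^2 + 3*b + 4)*(b + 1);  b^3 + 4*b^2 + 7*b + 4 = (b + 1)*(b^2 + 3*b + 4);  b^2 + 8*b + 15 = (b + 3)*(b + 5);  b^2 + 10*b + 21 = (b + 7)*(b + 3)
Cancel the common factors (b^2 + 3*b + 4), (b + 3), (b + 1).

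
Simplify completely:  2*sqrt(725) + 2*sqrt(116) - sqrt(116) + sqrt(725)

2*sqrt(725) = 10*sqrt(29); 2*sqrt(116) = 4*sqrt(29); sqrt(116) = 2*sqrt(29); sqrt(725) = 5*sqrt(29)
Combine: (10 + 4 - 2 + 5)·sqrt(29) = 17*sqrt(29)

17*sqrt(29)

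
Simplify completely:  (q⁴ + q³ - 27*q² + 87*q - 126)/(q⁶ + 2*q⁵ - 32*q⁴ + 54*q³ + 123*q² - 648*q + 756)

1/(q² + q - 6)

Factor: q⁴ + q³ - 27*q² + 87*q - 126 = (q - 3)·(q² - 3*q + 6)·(q + 7);  q⁶ + 2*q⁵ - 32*q⁴ + 54*q³ + 123*q² - 648*q + 756 = (q² - 3*q + 6)·(q + 3)·(q - 2)·(q - 3)·(q + 7)
Cancel the common factors (q² - 3*q + 6), (q + 7), (q - 3).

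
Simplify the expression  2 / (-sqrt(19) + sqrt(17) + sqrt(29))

(-54*sqrt(19) + 14*sqrt(29) + 62*sqrt(17) + 4*sqrt(9367))/1243

Group as (sqrt(17) + sqrt(29)) - sqrt(19); multiply by (sqrt(17) + sqrt(29)) + sqrt(19), then rationalise the remaining surd.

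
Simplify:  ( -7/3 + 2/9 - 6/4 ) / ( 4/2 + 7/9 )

-13/10

Numerator: -7/3 + 2/9 - 6/4 = -65/18
Denominator: 4/2 + 7/9 = 25/9
Divide: (-65/18) · (9/25) = -13/10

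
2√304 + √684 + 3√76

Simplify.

2√304 = 8*√19; √684 = 6*√19; 3√76 = 6*√19
Combine: (8 + 6 + 6)·√19 = 20*√19

20*√19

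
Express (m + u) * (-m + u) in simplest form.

Pair the conjugate factors: (u+m)(u-m) = -m^2 + u^2.

-m^2 + u^2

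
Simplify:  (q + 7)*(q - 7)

(q)^2 - (7)^2 = q^2 - 49.

q^2 - 49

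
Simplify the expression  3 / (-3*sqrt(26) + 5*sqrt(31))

(9*sqrt(26) + 15*sqrt(31))/541

Multiply numerator and denominator by 3*sqrt(26) + 5*sqrt(31).
Denominator becomes 541; numerator becomes 9*sqrt(26) + 15*sqrt(31).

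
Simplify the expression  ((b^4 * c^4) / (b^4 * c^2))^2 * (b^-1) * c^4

Inside the bracket: c^2
Raise to the power 2: c^4
Multiply by (b^-1) * c^4: add exponents.

c^8/b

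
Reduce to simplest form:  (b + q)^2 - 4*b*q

(b - q)^2

After expansion: b^2 - 2*b*q + q^2 — a perfect-square trinomial.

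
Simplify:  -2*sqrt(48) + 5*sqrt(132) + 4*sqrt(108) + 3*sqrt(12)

22*sqrt(3) + 10*sqrt(33)

2*sqrt(48) = 8*sqrt(3); 5*sqrt(132) = 10*sqrt(33); 4*sqrt(108) = 24*sqrt(3); 3*sqrt(12) = 6*sqrt(3)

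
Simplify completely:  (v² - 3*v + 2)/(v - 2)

Factor: v² - 3*v + 2 = (v - 1)·(v - 2)
Cancel the common factor (v - 2).

v - 1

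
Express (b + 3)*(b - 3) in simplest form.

b^2 - 9

Difference of squares with P = b, Q = 3.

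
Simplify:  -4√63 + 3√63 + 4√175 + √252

23*√7

4√63 = 12*√7; 3√63 = 9*√7; 4√175 = 20*√7; √252 = 6*√7
Combine: (-12 + 9 + 20 + 6)·√7 = 23*√7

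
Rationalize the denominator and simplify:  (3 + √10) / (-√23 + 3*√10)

(3*√23 + √230 + 9*√10 + 30)/67

Multiply numerator and denominator by √23 + 3*√10.
Denominator becomes 67; numerator becomes 3*√23 + √230 + 9*√10 + 30.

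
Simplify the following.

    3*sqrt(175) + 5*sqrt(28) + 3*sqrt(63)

34*sqrt(7)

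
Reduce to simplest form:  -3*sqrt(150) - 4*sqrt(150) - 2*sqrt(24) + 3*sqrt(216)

-21*sqrt(6)

3*sqrt(150) = 15*sqrt(6); 4*sqrt(150) = 20*sqrt(6); 2*sqrt(24) = 4*sqrt(6); 3*sqrt(216) = 18*sqrt(6)
Combine: (-15 - 20 - 4 + 18)·sqrt(6) = -21*sqrt(6)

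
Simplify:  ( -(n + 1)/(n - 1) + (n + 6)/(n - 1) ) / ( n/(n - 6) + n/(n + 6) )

Numerator: -(n + 1)/(n - 1) + (n + 6)/(n - 1) = 5/(n - 1)
Denominator: n/(n - 6) + n/(n + 6) = 2*n^2/(n^2 - 36)
Divide: (5/(n - 1)) · ((n^2 - 36)/(2*n^2)) = (5*n^2 - 180)/(2*n^3 - 2*n^2)

(5*n^2 - 180)/(2*n^3 - 2*n^2)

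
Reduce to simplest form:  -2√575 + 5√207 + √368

2√575 = 10*√23; 5√207 = 15*√23; √368 = 4*√23
Combine: (-10 + 15 + 4)·√23 = 9*√23

9*√23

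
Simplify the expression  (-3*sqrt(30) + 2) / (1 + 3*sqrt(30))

Multiply numerator and denominator by -3*sqrt(30) + 1.
Denominator becomes -269; numerator becomes -9*sqrt(30) + 272.

(-272 + 9*sqrt(30))/269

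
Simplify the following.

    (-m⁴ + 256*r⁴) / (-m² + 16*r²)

m² + 16*r²

Difference of fourth powers: factor out (-m² + 16*r²).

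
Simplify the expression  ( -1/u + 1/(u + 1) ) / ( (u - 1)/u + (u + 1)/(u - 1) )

Numerator: -1/u + 1/(u + 1) = -1/(u² + u)
Denominator: (u - 1)/u + (u + 1)/(u - 1) = (2*u² - u + 1)/(u² - u)
Divide: (-1/(u² + u)) · ((u² - u)/(2*u² - u + 1)) = (-u + 1)/(2*u³ + u² + 1)

(-u + 1)/(2*u³ + u² + 1)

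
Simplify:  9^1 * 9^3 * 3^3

3^11

9^1 = 3^2; 9^3 = 3^6; 3^3 = 3^3
Combine exponents: 3^11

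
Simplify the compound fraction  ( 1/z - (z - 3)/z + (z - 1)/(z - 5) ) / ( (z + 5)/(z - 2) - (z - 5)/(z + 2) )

Numerator: 1/z - (z - 3)/z + (z - 1)/(z - 5) = (8*z - 20)/(z² - 5*z)
Denominator: (z + 5)/(z - 2) - (z - 5)/(z + 2) = 14*z/(z² - 4)
Divide: ((8*z - 20)/(z² - 5*z)) · ((z² - 4)/(14*z)) = (4*z³ - 10*z² - 16*z + 40)/(7*z³ - 35*z²)

(4*z³ - 10*z² - 16*z + 40)/(7*z³ - 35*z²)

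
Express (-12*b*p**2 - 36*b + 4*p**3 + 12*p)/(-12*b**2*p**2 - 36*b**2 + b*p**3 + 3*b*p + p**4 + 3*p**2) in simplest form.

4/(4*b + p)

Factor: -12*b*p**2 - 36*b + 4*p**3 + 12*p = 4*(p**2 + 3)*(-3*b + p);  -12*b**2*p**2 - 36*b**2 + b*p**3 + 3*b*p + p**4 + 3*p**2 = (4*b + p)*(p**2 + 3)*(-3*b + p)
Cancel the common factors (p**2 + 3), (-3*b + p).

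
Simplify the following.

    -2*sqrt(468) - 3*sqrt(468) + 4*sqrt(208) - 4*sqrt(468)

2*sqrt(468) = 12*sqrt(13); 3*sqrt(468) = 18*sqrt(13); 4*sqrt(208) = 16*sqrt(13); 4*sqrt(468) = 24*sqrt(13)
Combine: (-12 - 18 + 16 - 24)·sqrt(13) = -38*sqrt(13)

-38*sqrt(13)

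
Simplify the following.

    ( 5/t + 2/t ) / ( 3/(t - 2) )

Numerator: 5/t + 2/t = 7/t
Denominator: 3/(t - 2) = 3/(t - 2)
Divide: (7/t) · (t/3 - 2/3) = (7*t - 14)/(3*t)

(7*t - 14)/(3*t)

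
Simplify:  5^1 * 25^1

5^3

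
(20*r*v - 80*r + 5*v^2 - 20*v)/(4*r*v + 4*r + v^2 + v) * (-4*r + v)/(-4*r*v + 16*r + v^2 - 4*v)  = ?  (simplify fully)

5/(v + 1)

Factor: 20*r*v - 80*r + 5*v^2 - 20*v = 5*(v - 4)*(4*r + v);  4*r*v + 4*r + v^2 + v = (v + 1)*(4*r + v);  -4*r*v + 16*r + v^2 - 4*v = (v - 4)*(-4*r + v)
Cancel the common factors (-4*r + v), (4*r + v), (v - 4).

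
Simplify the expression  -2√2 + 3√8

4*√2

2√2 = 2*√2; 3√8 = 6*√2
Combine: (-2 + 6)·√2 = 4*√2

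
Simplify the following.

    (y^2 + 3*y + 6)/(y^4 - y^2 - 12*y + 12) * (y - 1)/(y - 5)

1/(y^2 - 7*y + 10)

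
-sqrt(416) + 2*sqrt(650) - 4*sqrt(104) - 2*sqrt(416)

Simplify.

sqrt(416) = 4*sqrt(26); 2*sqrt(650) = 10*sqrt(26); 4*sqrt(104) = 8*sqrt(26); 2*sqrt(416) = 8*sqrt(26)
Combine: (-4 + 10 - 8 - 8)·sqrt(26) = -10*sqrt(26)

-10*sqrt(26)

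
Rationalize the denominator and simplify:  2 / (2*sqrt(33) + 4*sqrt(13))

(-sqrt(33) + 2*sqrt(13))/19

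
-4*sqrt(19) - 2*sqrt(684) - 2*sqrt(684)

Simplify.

4*sqrt(19) = 4*sqrt(19); 2*sqrt(684) = 12*sqrt(19); 2*sqrt(684) = 12*sqrt(19)
Combine: (-4 - 12 - 12)·sqrt(19) = -28*sqrt(19)

-28*sqrt(19)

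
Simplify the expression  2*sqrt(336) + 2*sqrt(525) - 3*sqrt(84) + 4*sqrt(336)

2*sqrt(336) = 8*sqrt(21); 2*sqrt(525) = 10*sqrt(21); 3*sqrt(84) = 6*sqrt(21); 4*sqrt(336) = 16*sqrt(21)
Combine: (8 + 10 - 6 + 16)·sqrt(21) = 28*sqrt(21)

28*sqrt(21)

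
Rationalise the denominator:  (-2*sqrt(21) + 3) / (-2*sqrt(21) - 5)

Multiply numerator and denominator by -5 + 2*sqrt(21).
Denominator becomes -59; numerator becomes -99 + 16*sqrt(21).

(-16*sqrt(21) + 99)/59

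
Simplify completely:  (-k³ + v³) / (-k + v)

k² + k*v + v²

Apply the difference-of-cubes factorisation and cancel (-k + v).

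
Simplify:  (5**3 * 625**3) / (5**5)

5**3 = 5**3; 625**3 = 5**12; 5**5 = 5**5
Combine exponents: 5**10

5**10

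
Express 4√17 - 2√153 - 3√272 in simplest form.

4√17 = 4*√17; 2√153 = 6*√17; 3√272 = 12*√17
Combine: (4 - 6 - 12)·√17 = -14*√17

-14*√17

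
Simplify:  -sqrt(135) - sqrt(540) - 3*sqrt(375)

-24*sqrt(15)

sqrt(135) = 3*sqrt(15); sqrt(540) = 6*sqrt(15); 3*sqrt(375) = 15*sqrt(15)
Combine: (-3 - 6 - 15)·sqrt(15) = -24*sqrt(15)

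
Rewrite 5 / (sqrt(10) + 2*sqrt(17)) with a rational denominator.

(-5*sqrt(10) + 10*sqrt(17))/58

Multiply numerator and denominator by -2*sqrt(17) + sqrt(10).
Denominator becomes -58; numerator becomes -10*sqrt(17) + 5*sqrt(10).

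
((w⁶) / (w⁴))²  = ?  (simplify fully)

Inside the bracket: w²
Raise to the power 2: w⁴

w⁴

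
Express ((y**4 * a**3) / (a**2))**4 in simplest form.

a**4*y**16

Inside the bracket: y**4 * a**1
Raise to the power 4: y**16 * a**4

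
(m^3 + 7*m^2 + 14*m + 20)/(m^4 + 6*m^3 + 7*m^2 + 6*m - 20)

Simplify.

Factor: m^3 + 7*m^2 + 14*m + 20 = (m + 5)*(m^2 + 2*m + 4);  m^4 + 6*m^3 + 7*m^2 + 6*m - 20 = (m + 5)*(m - 1)*(m^2 + 2*m + 4)
Cancel the common factors (m^2 + 2*m + 4), (m + 5).

1/(m - 1)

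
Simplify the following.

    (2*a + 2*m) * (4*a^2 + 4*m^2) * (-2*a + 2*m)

-16*a^4 + 16*m^4

Telescope via difference of squares: ((2*m)+(2*a))((2*m)-(2*a)) = -4*a^2 + 4*m^2, then repeat with the next factor.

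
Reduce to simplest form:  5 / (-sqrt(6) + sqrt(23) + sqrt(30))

Group as (sqrt(23) + sqrt(30)) - sqrt(6); multiply by (sqrt(23) + sqrt(30)) + sqrt(6), then rationalise the remaining surd.

(-235*sqrt(6) - 5*sqrt(30) + 65*sqrt(23) + 60*sqrt(115))/551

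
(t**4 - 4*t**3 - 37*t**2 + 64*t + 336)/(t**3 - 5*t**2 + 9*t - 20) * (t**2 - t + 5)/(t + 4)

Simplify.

t**2 - 4*t - 21

Factor: t**4 - 4*t**3 - 37*t**2 + 64*t + 336 = (t + 4)*(t - 7)*(t - 4)*(t + 3);  t**3 - 5*t**2 + 9*t - 20 = (t - 4)*(t**2 - t + 5)
Cancel the common factors (t**2 - t + 5), (t - 4), (t + 4).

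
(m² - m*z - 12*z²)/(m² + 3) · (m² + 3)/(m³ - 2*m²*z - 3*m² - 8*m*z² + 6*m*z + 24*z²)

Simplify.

Factor: m² - m*z - 12*z² = (m - 4*z)·(m + 3*z);  m³ - 2*m²*z - 3*m² - 8*m*z² + 6*m*z + 24*z² = (m - 4*z)·(m + 2*z)·(m - 3)
Cancel the common factors (m² + 3), (m - 4*z).

(m + 3*z)/(m² + 2*m*z - 3*m - 6*z)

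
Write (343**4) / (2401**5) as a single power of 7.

7**(-8)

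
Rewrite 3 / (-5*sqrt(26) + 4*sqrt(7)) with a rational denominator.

Multiply numerator and denominator by 4*sqrt(7) + 5*sqrt(26).
Denominator becomes -538; numerator becomes 12*sqrt(7) + 15*sqrt(26).

(-15*sqrt(26) - 12*sqrt(7))/538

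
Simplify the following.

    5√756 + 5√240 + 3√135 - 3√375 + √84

14*√15 + 32*√21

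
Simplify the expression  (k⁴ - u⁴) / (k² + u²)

k² - u²

Difference of fourth powers: factor out (k² + u²).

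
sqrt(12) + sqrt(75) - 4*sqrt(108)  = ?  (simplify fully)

-17*sqrt(3)

sqrt(12) = 2*sqrt(3); sqrt(75) = 5*sqrt(3); 4*sqrt(108) = 24*sqrt(3)
Combine: (2 + 5 - 24)·sqrt(3) = -17*sqrt(3)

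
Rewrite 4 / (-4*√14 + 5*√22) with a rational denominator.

Multiply numerator and denominator by 4*√14 + 5*√22.
Denominator becomes 326; numerator becomes 16*√14 + 20*√22.

(8*√14 + 10*√22)/163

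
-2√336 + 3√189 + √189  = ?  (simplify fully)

2√336 = 8*√21; 3√189 = 9*√21; √189 = 3*√21
Combine: (-8 + 9 + 3)·√21 = 4*√21

4*√21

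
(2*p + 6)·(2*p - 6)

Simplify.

(2*p)^2 - (6)^2 = 4*p² - 36.

4*p² - 36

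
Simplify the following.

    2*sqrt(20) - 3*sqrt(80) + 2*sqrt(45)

2*sqrt(20) = 4*sqrt(5); 3*sqrt(80) = 12*sqrt(5); 2*sqrt(45) = 6*sqrt(5)
Combine: (4 - 12 + 6)·sqrt(5) = -2*sqrt(5)

-2*sqrt(5)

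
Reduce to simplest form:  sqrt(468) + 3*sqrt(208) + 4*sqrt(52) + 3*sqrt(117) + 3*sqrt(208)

47*sqrt(13)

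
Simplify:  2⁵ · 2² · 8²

2⁵ = 2^5; 2² = 2^2; 8² = 2^6
Combine exponents: 2^13

2^13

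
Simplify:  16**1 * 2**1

16**1 = 2**4; 2**1 = 2**1
Combine exponents: 2**5

2**5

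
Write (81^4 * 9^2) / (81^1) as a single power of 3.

81^4 = 3^16; 9^2 = 3^4; 81^1 = 3^4
Combine exponents: 3^16

3^16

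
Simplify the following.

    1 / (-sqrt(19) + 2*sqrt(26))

(sqrt(19) + 2*sqrt(26))/85

Multiply numerator and denominator by sqrt(19) + 2*sqrt(26).
Denominator becomes 85; numerator becomes sqrt(19) + 2*sqrt(26).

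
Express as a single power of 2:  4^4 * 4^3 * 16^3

2^26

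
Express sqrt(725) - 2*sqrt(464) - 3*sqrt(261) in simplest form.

-12*sqrt(29)

sqrt(725) = 5*sqrt(29); 2*sqrt(464) = 8*sqrt(29); 3*sqrt(261) = 9*sqrt(29)
Combine: (5 - 8 - 9)·sqrt(29) = -12*sqrt(29)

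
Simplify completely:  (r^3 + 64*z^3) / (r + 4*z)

r^3 + (4*z)^3 = (r + 4*z)(r^2 - 4*r*z + 16*z^2).

r^2 - 4*r*z + 16*z^2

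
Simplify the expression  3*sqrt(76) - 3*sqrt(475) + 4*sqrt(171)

3*sqrt(19)

3*sqrt(76) = 6*sqrt(19); 3*sqrt(475) = 15*sqrt(19); 4*sqrt(171) = 12*sqrt(19)
Combine: (6 - 15 + 12)·sqrt(19) = 3*sqrt(19)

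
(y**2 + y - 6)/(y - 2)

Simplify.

y + 3

Factor: y**2 + y - 6 = (y - 2)*(y + 3)
Cancel the common factor (y - 2).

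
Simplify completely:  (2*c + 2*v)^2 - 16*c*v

4*(c - v)^2

Expand the square and combine the 16*c*v term.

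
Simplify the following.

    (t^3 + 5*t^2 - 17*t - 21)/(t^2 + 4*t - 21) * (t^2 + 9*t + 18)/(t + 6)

Factor: t^3 + 5*t^2 - 17*t - 21 = (t + 1)*(t + 7)*(t - 3);  t^2 + 4*t - 21 = (t + 7)*(t - 3);  t^2 + 9*t + 18 = (t + 6)*(t + 3)
Cancel the common factors (t + 6), (t - 3), (t + 7).

t^2 + 4*t + 3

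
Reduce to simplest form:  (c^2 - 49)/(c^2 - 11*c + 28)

(c + 7)/(c - 4)

Factor: c^2 - 49 = (c - 7)*(c + 7);  c^2 - 11*c + 28 = (c - 4)*(c - 7)
Cancel the common factor (c - 7).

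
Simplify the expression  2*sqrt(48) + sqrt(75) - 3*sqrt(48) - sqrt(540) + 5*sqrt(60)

2*sqrt(48) = 8*sqrt(3); sqrt(75) = 5*sqrt(3); 3*sqrt(48) = 12*sqrt(3); sqrt(540) = 6*sqrt(15); 5*sqrt(60) = 10*sqrt(15)

sqrt(3) + 4*sqrt(15)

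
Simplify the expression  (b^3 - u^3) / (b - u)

Factor as (a-b)(a^2+ab+b^2) with a=b, b=u.

b^2 + b*u + u^2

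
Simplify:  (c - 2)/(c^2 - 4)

1/(c + 2)

Factor: c^2 - 4 = (c - 2)*(c + 2)
Cancel the common factor (c - 2).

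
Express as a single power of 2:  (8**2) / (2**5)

8**2 = 2**6; 2**5 = 2**5
Combine exponents: 2**1

2**1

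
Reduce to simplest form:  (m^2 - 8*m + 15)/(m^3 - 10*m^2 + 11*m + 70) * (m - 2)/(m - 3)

(m - 2)/(m^2 - 5*m - 14)

Factor: m^2 - 8*m + 15 = (m - 5)*(m - 3);  m^3 - 10*m^2 + 11*m + 70 = (m - 5)*(m + 2)*(m - 7)
Cancel the common factors (m - 5), (m - 3).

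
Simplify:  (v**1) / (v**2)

Quotient: (v**-1)

1/v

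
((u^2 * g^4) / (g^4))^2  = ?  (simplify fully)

u^4

Inside the bracket: u^2
Raise to the power 2: u^4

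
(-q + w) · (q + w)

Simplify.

-q² + w²

Telescope via difference of squares: (w+q)(w-q) = -q² + w².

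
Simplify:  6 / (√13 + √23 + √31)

(-12*√9269 + 30*√31 + 126*√23 + 246*√13)/1171

Group as (√13 + √23) + √31; multiply by (√13 + √23) - √31, then rationalise the remaining surd.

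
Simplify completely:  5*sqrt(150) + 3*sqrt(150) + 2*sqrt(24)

5*sqrt(150) = 25*sqrt(6); 3*sqrt(150) = 15*sqrt(6); 2*sqrt(24) = 4*sqrt(6)
Combine: (25 + 15 + 4)·sqrt(6) = 44*sqrt(6)

44*sqrt(6)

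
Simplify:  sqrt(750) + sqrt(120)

sqrt(750) = 5*sqrt(30); sqrt(120) = 2*sqrt(30)
Combine: (5 + 2)·sqrt(30) = 7*sqrt(30)

7*sqrt(30)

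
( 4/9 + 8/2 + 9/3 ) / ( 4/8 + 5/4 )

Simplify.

268/63

Numerator: 4/9 + 8/2 + 9/3 = 67/9
Denominator: 4/8 + 5/4 = 7/4
Divide: (67/9) · (4/7) = 268/63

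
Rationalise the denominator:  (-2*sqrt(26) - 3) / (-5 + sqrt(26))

Multiply numerator and denominator by -sqrt(26) - 5.
Denominator becomes -1; numerator becomes 13*sqrt(26) + 67.

-67 - 13*sqrt(26)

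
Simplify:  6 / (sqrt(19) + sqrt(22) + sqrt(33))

(-11*sqrt(114) + 4*sqrt(33) + 15*sqrt(22) + 18*sqrt(19))/134

Group as (sqrt(19) + sqrt(33)) + sqrt(22); multiply by (sqrt(19) + sqrt(33)) - sqrt(22), then rationalise the remaining surd.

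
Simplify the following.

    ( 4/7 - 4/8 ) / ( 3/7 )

Numerator: 4/7 - 4/8 = 1/14
Denominator: 3/7 = 3/7
Divide: (1/14) · (7/3) = 1/6

1/6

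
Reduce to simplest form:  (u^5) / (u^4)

Quotient: u^1

u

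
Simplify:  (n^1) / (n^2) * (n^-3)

n^(-4)

Quotient: (n^-1)
Multiply by (n^-3): add exponents.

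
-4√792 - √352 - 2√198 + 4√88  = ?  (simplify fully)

4√792 = 24*√22; √352 = 4*√22; 2√198 = 6*√22; 4√88 = 8*√22
Combine: (-24 - 4 - 6 + 8)·√22 = -26*√22

-26*√22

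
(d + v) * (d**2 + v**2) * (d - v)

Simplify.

Pair the conjugate factors: (d+v)(d-v) = d**2 - v**2, then repeat with the next factor.

d**4 - v**4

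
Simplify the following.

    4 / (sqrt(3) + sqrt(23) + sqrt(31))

(-8*sqrt(2139) - 20*sqrt(31) + 44*sqrt(23) + 204*sqrt(3))/251

Group as (sqrt(23) + sqrt(31)) + sqrt(3); multiply by (sqrt(23) + sqrt(31)) - sqrt(3), then rationalise the remaining surd.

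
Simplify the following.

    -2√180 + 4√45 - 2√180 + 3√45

2√180 = 12*√5; 4√45 = 12*√5; 2√180 = 12*√5; 3√45 = 9*√5
Combine: (-12 + 12 - 12 + 9)·√5 = -3*√5

-3*√5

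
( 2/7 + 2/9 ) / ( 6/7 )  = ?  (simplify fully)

16/27

Numerator: 2/7 + 2/9 = 32/63
Denominator: 6/7 = 6/7
Divide: (32/63) · (7/6) = 16/27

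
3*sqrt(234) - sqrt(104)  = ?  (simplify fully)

3*sqrt(234) = 9*sqrt(26); sqrt(104) = 2*sqrt(26)
Combine: (9 - 2)·sqrt(26) = 7*sqrt(26)

7*sqrt(26)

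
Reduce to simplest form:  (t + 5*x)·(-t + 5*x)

-t² + 25*x²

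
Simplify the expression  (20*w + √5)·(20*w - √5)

Product of conjugates: (P+Q)(P-Q) = P^2 - Q^2.

400*w² - 5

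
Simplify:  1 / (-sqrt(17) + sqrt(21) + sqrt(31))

Group as (sqrt(21) + sqrt(31)) - sqrt(17); multiply by (sqrt(21) + sqrt(31)) + sqrt(17), then rationalise the remaining surd.

(-35*sqrt(17) + 7*sqrt(31) + 27*sqrt(21) + 2*sqrt(11067))/1379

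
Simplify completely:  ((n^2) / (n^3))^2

n^(-2)

Inside the bracket: (n^-1)
Raise to the power 2: (n^-2)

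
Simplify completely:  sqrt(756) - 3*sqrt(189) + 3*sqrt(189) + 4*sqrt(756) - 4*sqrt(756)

sqrt(756) = 6*sqrt(21); 3*sqrt(189) = 9*sqrt(21); 3*sqrt(189) = 9*sqrt(21); 4*sqrt(756) = 24*sqrt(21); 4*sqrt(756) = 24*sqrt(21)
Combine: (6 - 9 + 9 + 24 - 24)·sqrt(21) = 6*sqrt(21)

6*sqrt(21)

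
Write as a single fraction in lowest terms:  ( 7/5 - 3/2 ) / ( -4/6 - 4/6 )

Numerator: 7/5 - 3/2 = -1/10
Denominator: -4/6 - 4/6 = -4/3
Divide: (-1/10) · (-3/4) = 3/40

3/40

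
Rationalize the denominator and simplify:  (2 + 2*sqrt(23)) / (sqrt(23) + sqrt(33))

Multiply numerator and denominator by -sqrt(33) + sqrt(23).
Denominator becomes -10; numerator becomes -2*sqrt(759) - 2*sqrt(33) + 2*sqrt(23) + 46.

(-23 - sqrt(23) + sqrt(33) + sqrt(759))/5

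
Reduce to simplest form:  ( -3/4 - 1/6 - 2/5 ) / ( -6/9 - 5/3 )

79/140

Numerator: -3/4 - 1/6 - 2/5 = -79/60
Denominator: -6/9 - 5/3 = -7/3
Divide: (-79/60) · (-3/7) = 79/140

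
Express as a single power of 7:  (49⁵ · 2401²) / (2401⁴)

7^2

49⁵ = 7^10; 2401² = 7^8; 2401⁴ = 7^16
Combine exponents: 7^2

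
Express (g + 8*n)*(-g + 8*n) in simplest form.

-g^2 + 64*n^2

Product of conjugates: (P+Q)(P-Q) = P^2 - Q^2.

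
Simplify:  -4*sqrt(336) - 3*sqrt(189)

-25*sqrt(21)

4*sqrt(336) = 16*sqrt(21); 3*sqrt(189) = 9*sqrt(21)
Combine: (-16 - 9)·sqrt(21) = -25*sqrt(21)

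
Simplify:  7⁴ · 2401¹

7⁴ = 7^4; 2401¹ = 7^4
Combine exponents: 7^8

7^8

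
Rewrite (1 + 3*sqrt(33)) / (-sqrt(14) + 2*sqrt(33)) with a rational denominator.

(sqrt(14) + 2*sqrt(33) + 3*sqrt(462) + 198)/118

Multiply numerator and denominator by sqrt(14) + 2*sqrt(33).
Denominator becomes 118; numerator becomes sqrt(14) + 2*sqrt(33) + 3*sqrt(462) + 198.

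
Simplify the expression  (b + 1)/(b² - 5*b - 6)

1/(b - 6)

Factor: b² - 5*b - 6 = (b + 1)·(b - 6)
Cancel the common factor (b + 1).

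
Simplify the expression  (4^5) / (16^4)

4^5 = 2^10; 16^4 = 2^16
Combine exponents: 2^(-6)

2^(-6)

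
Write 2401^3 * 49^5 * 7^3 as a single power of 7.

2401^3 = 7^12; 49^5 = 7^10; 7^3 = 7^3
Combine exponents: 7^25

7^25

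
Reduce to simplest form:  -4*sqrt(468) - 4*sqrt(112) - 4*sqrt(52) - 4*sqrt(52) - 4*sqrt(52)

-48*sqrt(13) - 16*sqrt(7)

4*sqrt(468) = 24*sqrt(13); 4*sqrt(112) = 16*sqrt(7); 4*sqrt(52) = 8*sqrt(13); 4*sqrt(52) = 8*sqrt(13); 4*sqrt(52) = 8*sqrt(13)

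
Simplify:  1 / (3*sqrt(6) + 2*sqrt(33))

(-3*sqrt(6) + 2*sqrt(33))/78

Multiply numerator and denominator by -3*sqrt(6) + 2*sqrt(33).
Denominator becomes 78; numerator becomes -3*sqrt(6) + 2*sqrt(33).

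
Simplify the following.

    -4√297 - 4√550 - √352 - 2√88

-28*√22 - 12*√33

4√297 = 12*√33; 4√550 = 20*√22; √352 = 4*√22; 2√88 = 4*√22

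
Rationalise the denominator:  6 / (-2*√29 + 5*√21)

Multiply numerator and denominator by 2*√29 + 5*√21.
Denominator becomes 409; numerator becomes 12*√29 + 30*√21.

(12*√29 + 30*√21)/409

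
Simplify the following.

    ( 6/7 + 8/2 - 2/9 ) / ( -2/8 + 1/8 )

-2336/63

Numerator: 6/7 + 8/2 - 2/9 = 292/63
Denominator: -2/8 + 1/8 = -1/8
Divide: (292/63) · (-8) = -2336/63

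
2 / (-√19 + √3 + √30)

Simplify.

(-7*√19 - 4*√30 + 23*√3 + 3*√190)/41

Group as (√3 + √30) - √19; multiply by (√3 + √30) + √19, then rationalise the remaining surd.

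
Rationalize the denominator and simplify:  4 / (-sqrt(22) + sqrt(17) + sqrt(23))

Group as (sqrt(17) + sqrt(23)) - sqrt(22); multiply by (sqrt(17) + sqrt(23)) + sqrt(22), then rationalise the remaining surd.

(-9*sqrt(22) + 8*sqrt(23) + 14*sqrt(17) + sqrt(8602))/155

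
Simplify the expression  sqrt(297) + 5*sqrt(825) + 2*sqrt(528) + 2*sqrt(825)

46*sqrt(33)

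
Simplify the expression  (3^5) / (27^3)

3^(-4)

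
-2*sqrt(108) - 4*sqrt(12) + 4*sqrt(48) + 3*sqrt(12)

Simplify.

2*sqrt(3)

2*sqrt(108) = 12*sqrt(3); 4*sqrt(12) = 8*sqrt(3); 4*sqrt(48) = 16*sqrt(3); 3*sqrt(12) = 6*sqrt(3)
Combine: (-12 - 8 + 16 + 6)·sqrt(3) = 2*sqrt(3)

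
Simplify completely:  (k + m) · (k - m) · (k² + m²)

k⁴ - m⁴

Telescope via difference of squares: (k+m)(k-m) = k² - m², then repeat with the next factor.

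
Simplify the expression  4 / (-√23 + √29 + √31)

Group as (√29 + √31) - √23; multiply by (√29 + √31) + √23, then rationalise the remaining surd.

(-148*√23 + 84*√31 + 100*√29 + 8*√20677)/2227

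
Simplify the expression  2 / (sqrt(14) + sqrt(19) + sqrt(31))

Group as (sqrt(14) + sqrt(19)) + sqrt(31); multiply by (sqrt(14) + sqrt(19)) - sqrt(31), then rationalise the remaining surd.

(-sqrt(8246) + sqrt(31) + 13*sqrt(19) + 18*sqrt(14))/265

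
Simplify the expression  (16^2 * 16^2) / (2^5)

16^2 = 2^8; 16^2 = 2^8; 2^5 = 2^5
Combine exponents: 2^11

2^11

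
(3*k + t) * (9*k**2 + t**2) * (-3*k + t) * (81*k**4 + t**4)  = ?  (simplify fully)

Telescope via difference of squares: (t+(3*k))(t-(3*k)) = -9*k**2 + t**2, then repeat with the next factor.

-6561*k**8 + t**8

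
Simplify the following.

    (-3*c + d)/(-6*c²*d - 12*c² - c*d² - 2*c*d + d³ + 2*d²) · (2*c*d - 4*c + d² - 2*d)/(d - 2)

1/(d + 2)

Factor: -6*c²*d - 12*c² - c*d² - 2*c*d + d³ + 2*d² = (2*c + d)·(-3*c + d)·(d + 2);  2*c*d - 4*c + d² - 2*d = (2*c + d)·(d - 2)
Cancel the common factors (-3*c + d), (d - 2), (2*c + d).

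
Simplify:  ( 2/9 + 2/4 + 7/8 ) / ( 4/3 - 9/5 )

Numerator: 2/9 + 2/4 + 7/8 = 115/72
Denominator: 4/3 - 9/5 = -7/15
Divide: (115/72) · (-15/7) = -575/168

-575/168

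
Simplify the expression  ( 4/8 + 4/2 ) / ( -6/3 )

-5/4

Numerator: 4/8 + 4/2 = 5/2
Denominator: -6/3 = -2
Divide: (5/2) · (-1/2) = -5/4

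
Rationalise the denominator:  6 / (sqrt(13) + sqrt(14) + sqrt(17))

(-3*sqrt(3094) + 15*sqrt(17) + 24*sqrt(14) + 27*sqrt(13))/157

Group as (sqrt(14) + sqrt(17)) + sqrt(13); multiply by (sqrt(14) + sqrt(17)) - sqrt(13), then rationalise the remaining surd.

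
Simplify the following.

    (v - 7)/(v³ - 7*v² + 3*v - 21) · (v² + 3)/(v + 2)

Factor: v³ - 7*v² + 3*v - 21 = (v - 7)·(v² + 3)
Cancel the common factors (v² + 3), (v - 7).

1/(v + 2)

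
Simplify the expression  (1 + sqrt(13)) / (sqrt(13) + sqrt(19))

(-13 - sqrt(13) + sqrt(19) + sqrt(247))/6

Multiply numerator and denominator by -sqrt(19) + sqrt(13).
Denominator becomes -6; numerator becomes -sqrt(247) - sqrt(19) + sqrt(13) + 13.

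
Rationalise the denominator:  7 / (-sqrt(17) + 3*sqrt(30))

Multiply numerator and denominator by sqrt(17) + 3*sqrt(30).
Denominator becomes 253; numerator becomes 7*sqrt(17) + 21*sqrt(30).

(7*sqrt(17) + 21*sqrt(30))/253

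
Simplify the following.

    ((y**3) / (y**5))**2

Inside the bracket: (y**-2)
Raise to the power 2: (y**-4)

y**(-4)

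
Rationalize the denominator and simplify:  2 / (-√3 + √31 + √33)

(-122*√3 + 2*√33 + 10*√31 + 12*√341)/371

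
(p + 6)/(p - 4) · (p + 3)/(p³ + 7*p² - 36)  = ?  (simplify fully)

Factor: p³ + 7*p² - 36 = (p + 3)·(p - 2)·(p + 6)
Cancel the common factors (p + 3), (p + 6).

1/(p² - 6*p + 8)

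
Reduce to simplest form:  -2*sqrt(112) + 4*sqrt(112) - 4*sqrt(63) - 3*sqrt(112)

-16*sqrt(7)

2*sqrt(112) = 8*sqrt(7); 4*sqrt(112) = 16*sqrt(7); 4*sqrt(63) = 12*sqrt(7); 3*sqrt(112) = 12*sqrt(7)
Combine: (-8 + 16 - 12 - 12)·sqrt(7) = -16*sqrt(7)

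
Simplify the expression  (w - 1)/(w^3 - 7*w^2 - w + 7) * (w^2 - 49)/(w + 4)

Factor: w^3 - 7*w^2 - w + 7 = (w + 1)*(w - 1)*(w - 7);  w^2 - 49 = (w - 7)*(w + 7)
Cancel the common factors (w - 7), (w - 1).

(w + 7)/(w^2 + 5*w + 4)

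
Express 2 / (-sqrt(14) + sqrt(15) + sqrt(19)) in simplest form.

Group as (sqrt(15) + sqrt(19)) - sqrt(14); multiply by (sqrt(15) + sqrt(19)) + sqrt(14), then rationalise the remaining surd.

(-10*sqrt(14) + 5*sqrt(19) + 9*sqrt(15) + sqrt(3990))/185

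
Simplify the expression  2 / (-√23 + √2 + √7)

Group as (√2 + √7) - √23; multiply by (√2 + √7) + √23, then rationalise the remaining surd.

(-7*√23 - 9*√7 - 14*√2 - √322)/35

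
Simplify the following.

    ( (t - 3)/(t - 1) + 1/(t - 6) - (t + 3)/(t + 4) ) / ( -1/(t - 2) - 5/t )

(-25*t² + 50*t)/(3*t⁴ - 14*t³ - 51*t² + 182*t - 120)

Numerator: (t - 3)/(t - 1) + 1/(t - 6) - (t + 3)/(t + 4) = 50/(t³ - 3*t² - 22*t + 24)
Denominator: -1/(t - 2) - 5/t = (-6*t + 10)/(t² - 2*t)
Divide: (50/(t³ - 3*t² - 22*t + 24)) · ((t² - 2*t)/(-6*t + 10)) = (-25*t² + 50*t)/(3*t⁴ - 14*t³ - 51*t² + 182*t - 120)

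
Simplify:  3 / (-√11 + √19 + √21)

(-87*√11 + 27*√21 + 39*√19 + 6*√4389)/755

Group as (√19 + √21) - √11; multiply by (√19 + √21) + √11, then rationalise the remaining surd.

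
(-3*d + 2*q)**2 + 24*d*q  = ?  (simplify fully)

After expansion: 9*d**2 + 12*d*q + 4*q**2 — a perfect-square trinomial.

(3*d + 2*q)**2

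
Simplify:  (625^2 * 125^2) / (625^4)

625^2 = 5^8; 125^2 = 5^6; 625^4 = 5^16
Combine exponents: 5^(-2)

5^(-2)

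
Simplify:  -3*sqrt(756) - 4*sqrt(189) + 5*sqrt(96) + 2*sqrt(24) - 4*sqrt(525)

3*sqrt(756) = 18*sqrt(21); 4*sqrt(189) = 12*sqrt(21); 5*sqrt(96) = 20*sqrt(6); 2*sqrt(24) = 4*sqrt(6); 4*sqrt(525) = 20*sqrt(21)

-50*sqrt(21) + 24*sqrt(6)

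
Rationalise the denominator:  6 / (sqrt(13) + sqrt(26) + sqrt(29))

(-39*sqrt(58) + 15*sqrt(29) + 24*sqrt(26) + 63*sqrt(13))/313

Group as (sqrt(13) + sqrt(29)) + sqrt(26); multiply by (sqrt(13) + sqrt(29)) - sqrt(26), then rationalise the remaining surd.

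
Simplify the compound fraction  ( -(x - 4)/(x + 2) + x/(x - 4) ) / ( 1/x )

(10*x^2 - 16*x)/(x^2 - 2*x - 8)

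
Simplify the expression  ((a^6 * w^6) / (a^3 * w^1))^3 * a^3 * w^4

Inside the bracket: a^3 * w^5
Raise to the power 3: a^9 * w^15
Multiply by a^3 * w^4: add exponents.

a^12*w^19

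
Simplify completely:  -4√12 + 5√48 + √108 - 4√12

10*√3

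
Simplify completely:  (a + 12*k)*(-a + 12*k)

Product of conjugates: (P+Q)(P-Q) = P^2 - Q^2.

-a^2 + 144*k^2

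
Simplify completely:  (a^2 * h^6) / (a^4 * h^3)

Quotient: (a^-2) * h^3

h^3/a^2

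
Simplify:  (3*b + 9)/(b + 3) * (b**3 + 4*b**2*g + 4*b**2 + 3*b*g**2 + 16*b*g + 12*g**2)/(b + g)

3*b**2 + 9*b*g + 12*b + 36*g

Factor: 3*b + 9 = 3*(b + 3);  b**3 + 4*b**2*g + 4*b**2 + 3*b*g**2 + 16*b*g + 12*g**2 = (b + 4)*(b + g)*(b + 3*g)
Cancel the common factors (b + 3), (b + g).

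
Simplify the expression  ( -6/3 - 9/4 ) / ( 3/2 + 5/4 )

-17/11

Numerator: -6/3 - 9/4 = -17/4
Denominator: 3/2 + 5/4 = 11/4
Divide: (-17/4) · (4/11) = -17/11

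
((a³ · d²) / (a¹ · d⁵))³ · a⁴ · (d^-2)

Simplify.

a^10/d^11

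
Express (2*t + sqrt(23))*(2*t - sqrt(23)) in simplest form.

Difference of squares with P = 2*t, Q = sqrt(23).

4*t^2 - 23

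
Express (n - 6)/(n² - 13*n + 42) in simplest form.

Factor: n² - 13*n + 42 = (n - 6)·(n - 7)
Cancel the common factor (n - 6).

1/(n - 7)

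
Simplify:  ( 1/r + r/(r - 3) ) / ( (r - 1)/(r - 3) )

(r^2 + r - 3)/(r^2 - r)

Numerator: 1/r + r/(r - 3) = (r^2 + r - 3)/(r^2 - 3*r)
Denominator: (r - 1)/(r - 3) = (r - 1)/(r - 3)
Divide: ((r^2 + r - 3)/(r^2 - 3*r)) · ((r - 3)/(r - 1)) = (r^2 + r - 3)/(r^2 - r)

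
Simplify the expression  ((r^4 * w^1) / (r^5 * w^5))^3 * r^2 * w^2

Inside the bracket: (r^-1) * (w^-4)
Raise to the power 3: (r^-3) * (w^-12)
Multiply by r^2 * w^2: add exponents.

1/(r*w^10)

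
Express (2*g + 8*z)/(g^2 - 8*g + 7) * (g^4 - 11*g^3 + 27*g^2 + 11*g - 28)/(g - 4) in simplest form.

2*g^2 + 8*g*z + 2*g + 8*z

Factor: 2*g + 8*z = 2*(g + 4*z);  g^2 - 8*g + 7 = (g - 7)*(g - 1);  g^4 - 11*g^3 + 27*g^2 + 11*g - 28 = (g + 1)*(g - 7)*(g - 4)*(g - 1)
Cancel the common factors (g - 7), (g - 1), (g - 4).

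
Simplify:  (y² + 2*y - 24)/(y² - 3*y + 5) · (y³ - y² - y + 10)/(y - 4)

y² + 8*y + 12

Factor: y² + 2*y - 24 = (y + 6)·(y - 4);  y³ - y² - y + 10 = (y² - 3*y + 5)·(y + 2)
Cancel the common factors (y² - 3*y + 5), (y - 4).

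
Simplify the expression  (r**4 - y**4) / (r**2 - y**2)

Factor r**4 - y**4 and cancel (r**2 - y**2).

r**2 + y**2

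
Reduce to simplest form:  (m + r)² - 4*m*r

(m - r)²

After expansion: m² - 2*m*r + r² — a perfect-square trinomial.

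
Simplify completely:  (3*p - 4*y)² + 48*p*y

(3*p + 4*y)²

After expansion: 9*p² + 24*p*y + 16*y² — a perfect-square trinomial.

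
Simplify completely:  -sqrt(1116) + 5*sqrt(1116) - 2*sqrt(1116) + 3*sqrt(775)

sqrt(1116) = 6*sqrt(31); 5*sqrt(1116) = 30*sqrt(31); 2*sqrt(1116) = 12*sqrt(31); 3*sqrt(775) = 15*sqrt(31)
Combine: (-6 + 30 - 12 + 15)·sqrt(31) = 27*sqrt(31)

27*sqrt(31)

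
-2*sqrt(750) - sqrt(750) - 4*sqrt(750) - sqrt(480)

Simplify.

2*sqrt(750) = 10*sqrt(30); sqrt(750) = 5*sqrt(30); 4*sqrt(750) = 20*sqrt(30); sqrt(480) = 4*sqrt(30)
Combine: (-10 - 5 - 20 - 4)·sqrt(30) = -39*sqrt(30)

-39*sqrt(30)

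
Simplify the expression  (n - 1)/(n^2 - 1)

1/(n + 1)

Factor: n^2 - 1 = (n - 1)*(n + 1)
Cancel the common factor (n - 1).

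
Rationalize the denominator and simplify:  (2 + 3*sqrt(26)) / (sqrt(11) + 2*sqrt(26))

(-3*sqrt(286) - 2*sqrt(11) + 4*sqrt(26) + 156)/93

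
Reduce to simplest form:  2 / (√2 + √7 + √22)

(-34*√7 - 54*√2 + 8*√77 + 26*√22)/113

Group as (√2 + √7) + √22; multiply by (√2 + √7) - √22, then rationalise the remaining surd.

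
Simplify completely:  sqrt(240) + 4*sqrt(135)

16*sqrt(15)

sqrt(240) = 4*sqrt(15); 4*sqrt(135) = 12*sqrt(15)
Combine: (4 + 12)·sqrt(15) = 16*sqrt(15)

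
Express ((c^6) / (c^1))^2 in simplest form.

c^10

Inside the bracket: c^5
Raise to the power 2: c^10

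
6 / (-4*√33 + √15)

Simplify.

(-8*√33 - 2*√15)/171

Multiply numerator and denominator by √15 + 4*√33.
Denominator becomes -513; numerator becomes 6*√15 + 24*√33.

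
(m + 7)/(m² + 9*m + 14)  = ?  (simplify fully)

Factor: m² + 9*m + 14 = (m + 7)·(m + 2)
Cancel the common factor (m + 7).

1/(m + 2)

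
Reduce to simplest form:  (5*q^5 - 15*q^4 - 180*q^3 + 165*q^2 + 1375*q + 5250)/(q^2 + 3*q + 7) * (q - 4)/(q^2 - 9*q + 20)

5*q^2 - 5*q - 150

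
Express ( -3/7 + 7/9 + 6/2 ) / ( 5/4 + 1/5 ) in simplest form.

4220/1827

Numerator: -3/7 + 7/9 + 6/2 = 211/63
Denominator: 5/4 + 1/5 = 29/20
Divide: (211/63) · (20/29) = 4220/1827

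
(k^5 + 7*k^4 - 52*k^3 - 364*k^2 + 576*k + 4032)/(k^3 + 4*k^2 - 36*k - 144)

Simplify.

k^2 + 3*k - 28

Factor: k^5 + 7*k^4 - 52*k^3 - 364*k^2 + 576*k + 4032 = (k - 4)*(k + 6)*(k - 6)*(k + 7)*(k + 4);  k^3 + 4*k^2 - 36*k - 144 = (k + 4)*(k + 6)*(k - 6)
Cancel the common factors (k - 6), (k + 6), (k + 4).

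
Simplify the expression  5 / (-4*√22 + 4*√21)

(-5*√22 - 5*√21)/4

Multiply numerator and denominator by 4*√21 + 4*√22.
Denominator becomes -16; numerator becomes 20*√21 + 20*√22.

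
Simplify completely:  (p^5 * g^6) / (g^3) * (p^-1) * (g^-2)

g*p^4

Quotient: p^5 * g^3
Multiply by (p^-1) * (g^-2): add exponents.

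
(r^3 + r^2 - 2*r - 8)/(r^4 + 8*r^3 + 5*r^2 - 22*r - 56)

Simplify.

1/(r + 7)

Factor: r^3 + r^2 - 2*r - 8 = (r^2 + 3*r + 4)*(r - 2);  r^4 + 8*r^3 + 5*r^2 - 22*r - 56 = (r^2 + 3*r + 4)*(r - 2)*(r + 7)
Cancel the common factors (r^2 + 3*r + 4), (r - 2).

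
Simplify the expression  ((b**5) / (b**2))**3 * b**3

Inside the bracket: b**3
Raise to the power 3: b**9
Multiply by b**3: add exponents.

b**12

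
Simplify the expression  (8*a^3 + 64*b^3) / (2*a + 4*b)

4*a^2 - 8*a*b + 16*b^2

(2*a)^3 + (4*b)^3 = (2*a + 4*b)(4*a^2 - 8*a*b + 16*b^2).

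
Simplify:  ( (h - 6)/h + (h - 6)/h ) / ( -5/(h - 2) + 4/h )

Numerator: (h - 6)/h + (h - 6)/h = (2*h - 12)/h
Denominator: -5/(h - 2) + 4/h = (-h - 8)/(h^2 - 2*h)
Divide: ((2*h - 12)/h) · ((h^2 - 2*h)/(-h - 8)) = (-2*h^2 + 16*h - 24)/(h + 8)

(-2*h^2 + 16*h - 24)/(h + 8)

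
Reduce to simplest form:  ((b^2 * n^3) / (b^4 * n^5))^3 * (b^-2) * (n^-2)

Inside the bracket: (b^-2) * (n^-2)
Raise to the power 3: (b^-6) * (n^-6)
Multiply by (b^-2) * (n^-2): add exponents.

1/(b^8*n^8)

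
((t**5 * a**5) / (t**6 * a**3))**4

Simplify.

a**8/t**4

Inside the bracket: (t**-1) * a**2
Raise to the power 4: (t**-4) * a**8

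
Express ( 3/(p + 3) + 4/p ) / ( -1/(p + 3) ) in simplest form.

(-7*p - 12)/p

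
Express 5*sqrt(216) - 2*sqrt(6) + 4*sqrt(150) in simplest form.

5*sqrt(216) = 30*sqrt(6); 2*sqrt(6) = 2*sqrt(6); 4*sqrt(150) = 20*sqrt(6)
Combine: (30 - 2 + 20)·sqrt(6) = 48*sqrt(6)

48*sqrt(6)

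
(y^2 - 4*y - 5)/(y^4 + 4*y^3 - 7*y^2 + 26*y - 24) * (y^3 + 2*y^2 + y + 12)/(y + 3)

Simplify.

Factor: y^2 - 4*y - 5 = (y + 1)*(y - 5);  y^4 + 4*y^3 - 7*y^2 + 26*y - 24 = (y + 6)*(y - 1)*(y^2 - y + 4);  y^3 + 2*y^2 + y + 12 = (y^2 - y + 4)*(y + 3)
Cancel the common factors (y^2 - y + 4), (y + 3).

(y^2 - 4*y - 5)/(y^2 + 5*y - 6)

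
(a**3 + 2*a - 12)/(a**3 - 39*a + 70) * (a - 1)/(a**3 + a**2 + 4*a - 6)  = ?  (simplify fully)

1/(a**2 + 2*a - 35)

Factor: a**3 + 2*a - 12 = (a**2 + 2*a + 6)*(a - 2);  a**3 - 39*a + 70 = (a - 5)*(a - 2)*(a + 7);  a**3 + a**2 + 4*a - 6 = (a - 1)*(a**2 + 2*a + 6)
Cancel the common factors (a**2 + 2*a + 6), (a - 1), (a - 2).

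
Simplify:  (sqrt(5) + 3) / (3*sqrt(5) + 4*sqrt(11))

(-9*sqrt(5) - 15 + 4*sqrt(55) + 12*sqrt(11))/131

Multiply numerator and denominator by -4*sqrt(11) + 3*sqrt(5).
Denominator becomes -131; numerator becomes -12*sqrt(11) - 4*sqrt(55) + 15 + 9*sqrt(5).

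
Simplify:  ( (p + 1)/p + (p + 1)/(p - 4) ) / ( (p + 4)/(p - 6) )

(2*p^3 - 14*p^2 + 8*p + 24)/(p^3 - 16*p)

Numerator: (p + 1)/p + (p + 1)/(p - 4) = (2*p^2 - 2*p - 4)/(p^2 - 4*p)
Denominator: (p + 4)/(p - 6) = (p + 4)/(p - 6)
Divide: ((2*p^2 - 2*p - 4)/(p^2 - 4*p)) · ((p - 6)/(p + 4)) = (2*p^3 - 14*p^2 + 8*p + 24)/(p^3 - 16*p)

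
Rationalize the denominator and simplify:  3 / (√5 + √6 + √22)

Group as (√5 + √6) + √22; multiply by (√5 + √6) - √22, then rationalise the remaining surd.

-63*√6 - 69*√5 + 12*√165 + 33*√22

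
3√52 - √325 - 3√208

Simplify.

-11*√13

3√52 = 6*√13; √325 = 5*√13; 3√208 = 12*√13
Combine: (6 - 5 - 12)·√13 = -11*√13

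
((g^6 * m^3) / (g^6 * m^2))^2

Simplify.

m^2

Inside the bracket: m^1
Raise to the power 2: m^2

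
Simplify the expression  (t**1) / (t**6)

t**(-5)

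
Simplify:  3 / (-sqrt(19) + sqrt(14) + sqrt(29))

(-36*sqrt(19) + 6*sqrt(29) + 51*sqrt(14) + 3*sqrt(7714))/524

Group as (sqrt(14) + sqrt(29)) - sqrt(19); multiply by (sqrt(14) + sqrt(29)) + sqrt(19), then rationalise the remaining surd.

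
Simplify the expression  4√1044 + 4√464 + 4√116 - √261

45*√29

4√1044 = 24*√29; 4√464 = 16*√29; 4√116 = 8*√29; √261 = 3*√29
Combine: (24 + 16 + 8 - 3)·√29 = 45*√29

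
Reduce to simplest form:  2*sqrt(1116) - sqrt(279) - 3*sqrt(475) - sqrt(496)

-15*sqrt(19) + 5*sqrt(31)

2*sqrt(1116) = 12*sqrt(31); sqrt(279) = 3*sqrt(31); 3*sqrt(475) = 15*sqrt(19); sqrt(496) = 4*sqrt(31)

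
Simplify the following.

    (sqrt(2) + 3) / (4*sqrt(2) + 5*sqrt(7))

(-12*sqrt(2) - 8 + 5*sqrt(14) + 15*sqrt(7))/143

Multiply numerator and denominator by -5*sqrt(7) + 4*sqrt(2).
Denominator becomes -143; numerator becomes -15*sqrt(7) - 5*sqrt(14) + 8 + 12*sqrt(2).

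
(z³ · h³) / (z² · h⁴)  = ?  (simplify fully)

z/h

Quotient: z¹ · (h^-1)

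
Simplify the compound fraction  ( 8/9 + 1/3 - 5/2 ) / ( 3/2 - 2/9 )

-1

Numerator: 8/9 + 1/3 - 5/2 = -23/18
Denominator: 3/2 - 2/9 = 23/18
Divide: (-23/18) · (18/23) = -1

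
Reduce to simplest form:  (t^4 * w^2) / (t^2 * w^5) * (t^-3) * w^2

1/(t*w)

Quotient: t^2 * (w^-3)
Multiply by (t^-3) * w^2: add exponents.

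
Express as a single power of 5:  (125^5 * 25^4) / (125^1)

5^20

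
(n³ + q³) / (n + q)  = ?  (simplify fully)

n^3 + q^3 = (n + q)(n² - n*q + q²).

n² - n*q + q²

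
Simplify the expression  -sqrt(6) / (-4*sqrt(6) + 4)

(sqrt(6) + 6)/20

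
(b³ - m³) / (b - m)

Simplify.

Factor as (a-b)(a^2+ab+b^2) with a=b, b=m.

b² + b*m + m²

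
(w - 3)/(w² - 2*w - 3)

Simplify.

Factor: w² - 2*w - 3 = (w + 1)·(w - 3)
Cancel the common factor (w - 3).

1/(w + 1)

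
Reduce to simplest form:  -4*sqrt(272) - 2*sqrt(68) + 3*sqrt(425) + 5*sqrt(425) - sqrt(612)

4*sqrt(272) = 16*sqrt(17); 2*sqrt(68) = 4*sqrt(17); 3*sqrt(425) = 15*sqrt(17); 5*sqrt(425) = 25*sqrt(17); sqrt(612) = 6*sqrt(17)
Combine: (-16 - 4 + 15 + 25 - 6)·sqrt(17) = 14*sqrt(17)

14*sqrt(17)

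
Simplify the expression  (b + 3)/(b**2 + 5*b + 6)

1/(b + 2)

Factor: b**2 + 5*b + 6 = (b + 2)*(b + 3)
Cancel the common factor (b + 3).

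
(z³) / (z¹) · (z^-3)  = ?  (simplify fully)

1/z

Quotient: z²
Multiply by (z^-3): add exponents.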